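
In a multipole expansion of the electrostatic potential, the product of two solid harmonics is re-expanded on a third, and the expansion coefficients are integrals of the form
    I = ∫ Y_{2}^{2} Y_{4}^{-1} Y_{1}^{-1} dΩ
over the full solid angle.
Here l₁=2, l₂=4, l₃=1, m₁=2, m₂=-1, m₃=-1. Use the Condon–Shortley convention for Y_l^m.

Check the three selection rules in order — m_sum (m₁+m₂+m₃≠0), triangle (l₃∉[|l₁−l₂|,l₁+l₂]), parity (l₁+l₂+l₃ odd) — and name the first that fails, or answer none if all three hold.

triangle

azimuthal sum: 2 − 1 − 1 = 0  ✓
2 ≤ 1 ≤ 6 (triangle on l)  ✗
L = 2 + 4 + 1 = 7 (odd)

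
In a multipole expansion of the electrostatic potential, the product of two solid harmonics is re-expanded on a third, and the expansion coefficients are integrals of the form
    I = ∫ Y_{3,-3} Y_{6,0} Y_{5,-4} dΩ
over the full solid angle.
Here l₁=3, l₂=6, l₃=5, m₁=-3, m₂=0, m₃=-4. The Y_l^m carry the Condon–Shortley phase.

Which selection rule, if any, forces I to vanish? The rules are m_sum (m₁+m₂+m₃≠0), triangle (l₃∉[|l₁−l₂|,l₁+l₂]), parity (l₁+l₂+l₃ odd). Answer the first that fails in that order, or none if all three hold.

m₁+m₂+m₃ = -3 + 0 − 4 = -7  ✗
triangle: |3−6|=3 ≤ l₃=5 ≤ 3+6=9
parity: l₁+l₂+l₃ = 14 is even

m_sum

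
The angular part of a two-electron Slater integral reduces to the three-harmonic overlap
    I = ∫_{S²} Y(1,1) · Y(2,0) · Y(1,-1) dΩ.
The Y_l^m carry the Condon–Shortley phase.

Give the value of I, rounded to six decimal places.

0.126157

Checks pass: Σm=0; 4 even; l₃=1∈[1,3].
(2·1+1)(2·2+1)(2·1+1) = 45
Δ: 2! 0! 2! / 5! → 1/30
sum: t=1:−1/1 = -1/1
3j²(1 2 1; 0 0 0) = Δ·Π!·Σ² = 2/15  (sign +1)
sum: t=0:+1/4 = 1/4
3j²(1 2 1; 1 0 -1) = Δ·Π!·Σ² = 1/30  (sign +1)
combine: 4πI² = 45·2/15·1/30 = 1/5
take √, sign +1: I = 0.12615663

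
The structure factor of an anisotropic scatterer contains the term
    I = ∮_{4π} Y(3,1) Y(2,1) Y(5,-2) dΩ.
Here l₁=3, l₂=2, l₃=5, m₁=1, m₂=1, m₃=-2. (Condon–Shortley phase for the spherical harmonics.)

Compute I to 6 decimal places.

0.245532

Checks pass: Σm=0; 10 even; l₃=5∈[1,5].
(2·3+1)(2·2+1)(2·5+1) = 385
Δ: 0! 6! 4! / 11! → 1/2310
sum: t=0:+1/144 = 1/144
3j²(3 2 5; 0 0 0) = Δ·Π!·Σ² = 10/231  (sign -1)
sum: t=0:+1/288 = 1/288
3j²(3 2 5; 1 1 -2) = Δ·Π!·Σ² = 1/22  (sign -1)
combine: 4πI² = 385·10/231·1/22 = 25/33
take √, sign +1: I = 0.24553200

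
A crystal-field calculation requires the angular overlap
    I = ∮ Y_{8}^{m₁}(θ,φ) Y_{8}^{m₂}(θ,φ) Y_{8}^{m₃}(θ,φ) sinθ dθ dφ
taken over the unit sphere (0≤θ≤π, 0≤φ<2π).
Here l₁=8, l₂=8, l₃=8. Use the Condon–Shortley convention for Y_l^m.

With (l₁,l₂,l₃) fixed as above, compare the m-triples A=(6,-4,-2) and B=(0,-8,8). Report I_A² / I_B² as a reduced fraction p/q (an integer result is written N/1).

135/26

l's match ⇒ only the (l;m) 3-j factors differ between A and B.
A: triangle coeff Δ(8,8,8) = 1/236637794250; Σ_t [0,2]: t=0:+1/33443020800 t=1:−1/18289152000 t=2:+1/83607552000 = -1/78033715200; (3j)²=27/7429 [(8 8 8; 6 -4 -2)], sign=-1
B: triangle coeff Δ(8,8,8) = 1/236637794250; Σ_t [0,0]: t=0:+1/65548320768000 = 1/65548320768000; (3j)²=26/37145 [(8 8 8; 0 -8 8)], sign=+1
I_A²/I_B² = (27/7429)/(26/37145) = 135/26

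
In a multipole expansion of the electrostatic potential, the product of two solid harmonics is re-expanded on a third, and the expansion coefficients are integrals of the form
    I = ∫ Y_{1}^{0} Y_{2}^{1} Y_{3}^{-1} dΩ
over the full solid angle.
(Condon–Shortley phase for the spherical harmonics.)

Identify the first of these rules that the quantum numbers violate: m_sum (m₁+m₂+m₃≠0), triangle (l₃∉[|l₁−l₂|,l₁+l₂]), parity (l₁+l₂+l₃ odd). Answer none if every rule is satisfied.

Σmᵢ = 0  ✓
l₃∈[|l₁−l₂|,l₁+l₂]=[1,3], have l₃=3  ✓
Σlᵢ = 6 ⇒ even  ✓

none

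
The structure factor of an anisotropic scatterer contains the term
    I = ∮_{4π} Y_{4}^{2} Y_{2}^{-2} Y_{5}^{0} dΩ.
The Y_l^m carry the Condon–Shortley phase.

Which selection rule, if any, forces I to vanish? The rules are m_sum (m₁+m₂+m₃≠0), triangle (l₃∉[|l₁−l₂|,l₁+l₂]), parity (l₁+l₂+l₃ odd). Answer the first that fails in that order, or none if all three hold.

azimuthal sum: 2 − 2 + 0 = 0  ✓
2 ≤ 5 ≤ 6 (triangle on l)  ✓
L = 4 + 2 + 5 = 11 (odd)  ✗

parity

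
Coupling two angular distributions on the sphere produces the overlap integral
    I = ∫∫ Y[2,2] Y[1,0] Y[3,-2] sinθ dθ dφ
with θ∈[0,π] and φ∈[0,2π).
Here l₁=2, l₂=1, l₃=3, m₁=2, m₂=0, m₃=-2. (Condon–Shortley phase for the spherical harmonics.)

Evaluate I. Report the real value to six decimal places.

0.184674

Checks pass: Σm=0; 6 even; l₃=3∈[1,3].
(2·2+1)(2·1+1)(2·3+1) = 105
Δ: 0! 4! 2! / 7! → 1/105
sum: t=0:+1/4 = 1/4
3j²(2 1 3; 0 0 0) = Δ·Π!·Σ² = 3/35  (sign -1)
sum: t=0:+1/24 = 1/24
3j²(2 1 3; 2 0 -2) = Δ·Π!·Σ² = 1/21  (sign -1)
combine: 4πI² = 105·3/35·1/21 = 3/7
take √, sign +1: I = 0.18467439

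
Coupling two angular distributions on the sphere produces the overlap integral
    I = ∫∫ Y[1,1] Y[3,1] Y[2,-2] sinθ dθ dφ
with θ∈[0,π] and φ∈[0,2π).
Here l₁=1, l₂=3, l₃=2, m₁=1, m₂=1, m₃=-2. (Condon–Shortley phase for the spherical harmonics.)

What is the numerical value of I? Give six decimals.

-0.082589

Checks pass: Σm=0; 6 even; l₃=2∈[2,4].
(2·1+1)(2·3+1)(2·2+1) = 105
Δ: 2! 0! 4! / 7! → 1/105
sum: t=1:−1/4 = -1/4
3j²(1 3 2; 0 0 0) = Δ·Π!·Σ² = 3/35  (sign -1)
sum: t=0:+1/48 = 1/48
3j²(1 3 2; 1 1 -2) = Δ·Π!·Σ² = 1/105  (sign +1)
combine: 4πI² = 105·3/35·1/105 = 3/35
take √, sign -1: I = -0.08258890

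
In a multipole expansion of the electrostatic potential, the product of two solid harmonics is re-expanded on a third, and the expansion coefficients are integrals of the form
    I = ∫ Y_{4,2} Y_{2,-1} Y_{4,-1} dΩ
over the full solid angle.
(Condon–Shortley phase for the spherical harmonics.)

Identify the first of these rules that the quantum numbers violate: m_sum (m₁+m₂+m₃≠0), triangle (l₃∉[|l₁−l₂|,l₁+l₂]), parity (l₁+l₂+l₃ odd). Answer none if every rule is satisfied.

none

m₁+m₂+m₃ = 2 − 1 − 1 = 0  ✓
triangle: |4−2|=2 ≤ l₃=4 ≤ 4+2=6  ✓
parity: l₁+l₂+l₃ = 10 is even  ✓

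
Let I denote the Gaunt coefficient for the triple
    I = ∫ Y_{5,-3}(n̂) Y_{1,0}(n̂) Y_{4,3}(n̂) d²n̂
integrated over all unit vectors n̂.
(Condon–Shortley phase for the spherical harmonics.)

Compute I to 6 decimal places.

m-sum 0 ✓  L=10 even ✓  4≤4≤6 ✓
Π(2lᵢ+1) = 11×3×9 = 297
triangle coeff Δ(5,1,4) = 1/495
Σ_t [1,1]: t=1:−1/576 = -1/576
(3j)²=5/99 [(5 1 4; 0 0 0)], sign=-1
Σ_t [1,1]: t=1:−1/5040 = -1/5040
(3j)²=16/495 [(5 1 4; -3 0 3)], sign=+1
⇒ 4πI² = 16/33
I = (-1)√(16/33/(4π)) = -0.19642560

-0.196426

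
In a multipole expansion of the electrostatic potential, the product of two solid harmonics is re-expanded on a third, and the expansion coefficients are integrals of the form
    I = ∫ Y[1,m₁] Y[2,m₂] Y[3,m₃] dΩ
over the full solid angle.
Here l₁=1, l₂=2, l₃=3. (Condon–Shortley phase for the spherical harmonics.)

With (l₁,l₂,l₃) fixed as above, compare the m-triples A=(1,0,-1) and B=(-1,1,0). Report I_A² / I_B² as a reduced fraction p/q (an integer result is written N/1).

2/1

Same 1,2,3: normalisation and zero-m 3j drop out of the ratio.
A: Δ: 0! 2! 4! / 7! → 1/105; sum: t=0:+1/8 = 1/8; 3j²(1 2 3; 1 0 -1) = Δ·Π!·Σ² = 2/35  (sign +1)
B: Δ: 0! 2! 4! / 7! → 1/105; sum: t=0:+1/12 = 1/12; 3j²(1 2 3; -1 1 0) = Δ·Π!·Σ² = 1/35  (sign -1)
I_A²/I_B² = (2/35)/(1/35) = 2/1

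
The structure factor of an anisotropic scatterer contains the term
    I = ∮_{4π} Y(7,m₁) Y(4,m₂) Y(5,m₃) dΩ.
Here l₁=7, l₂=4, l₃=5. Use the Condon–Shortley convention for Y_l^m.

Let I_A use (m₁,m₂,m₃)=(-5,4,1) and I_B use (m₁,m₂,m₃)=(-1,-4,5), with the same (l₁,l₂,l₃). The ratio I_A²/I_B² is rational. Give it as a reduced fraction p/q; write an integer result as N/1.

Shared (l₁,l₂,l₃)=(7,4,5): N and (l;000)² cancel in I_A²/I_B².
A: Δ = 6!·8!·2!/17! = 1/6126120; Racah Σ t=6..6: t=6:+1/2073600 = 1/2073600; ⇒ 3j(7 4 5; -5 4 1)² = 28/1105, sgn +1
B: Δ = 6!·8!·2!/17! = 1/6126120; Racah Σ t=0..0: t=0:+1/58060800 = 1/58060800; ⇒ 3j(7 4 5; -1 -4 5)² = 1/4862, sgn +1
I_A²/I_B² = (28/1105)/(1/4862) = 616/5

616/5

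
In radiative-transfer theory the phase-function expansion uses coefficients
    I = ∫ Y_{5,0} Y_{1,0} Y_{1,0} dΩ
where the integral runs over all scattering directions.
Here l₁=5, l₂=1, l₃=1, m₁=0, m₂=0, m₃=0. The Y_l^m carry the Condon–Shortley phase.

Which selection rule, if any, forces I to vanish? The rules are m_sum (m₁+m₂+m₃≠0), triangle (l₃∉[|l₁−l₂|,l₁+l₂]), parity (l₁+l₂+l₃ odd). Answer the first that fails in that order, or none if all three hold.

triangle

Σmᵢ = 0  ✓
l₃∈[|l₁−l₂|,l₁+l₂]=[4,6], have l₃=1  ✗
Σlᵢ = 7 ⇒ odd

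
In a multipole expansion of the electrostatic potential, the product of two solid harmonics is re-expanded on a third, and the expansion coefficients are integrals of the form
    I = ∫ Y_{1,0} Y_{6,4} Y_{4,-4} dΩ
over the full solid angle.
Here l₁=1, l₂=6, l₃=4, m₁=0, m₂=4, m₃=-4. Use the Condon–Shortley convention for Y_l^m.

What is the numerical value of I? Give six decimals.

0.000000

triangle: need 5≤l₃≤7, have 4; I=0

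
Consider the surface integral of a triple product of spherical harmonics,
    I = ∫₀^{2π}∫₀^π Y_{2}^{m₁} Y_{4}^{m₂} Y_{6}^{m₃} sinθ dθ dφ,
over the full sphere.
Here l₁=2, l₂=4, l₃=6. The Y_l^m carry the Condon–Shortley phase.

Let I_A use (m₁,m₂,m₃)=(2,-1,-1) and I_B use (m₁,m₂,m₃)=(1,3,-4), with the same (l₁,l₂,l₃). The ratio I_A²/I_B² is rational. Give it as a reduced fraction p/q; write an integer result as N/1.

Same 2,4,6: normalisation and zero-m 3j drop out of the ratio.
A: Δ: 0! 4! 8! / 13! → 1/6435; sum: t=0:+1/17280 = 1/17280; 3j²(2 4 6; 2 -1 -1) = Δ·Π!·Σ² = 7/1287  (sign -1)
B: Δ: 0! 4! 8! / 13! → 1/6435; sum: t=0:+1/30240 = 1/30240; 3j²(2 4 6; 1 3 -4) = Δ·Π!·Σ² = 16/429  (sign +1)
I_A²/I_B² = (7/1287)/(16/429) = 7/48

7/48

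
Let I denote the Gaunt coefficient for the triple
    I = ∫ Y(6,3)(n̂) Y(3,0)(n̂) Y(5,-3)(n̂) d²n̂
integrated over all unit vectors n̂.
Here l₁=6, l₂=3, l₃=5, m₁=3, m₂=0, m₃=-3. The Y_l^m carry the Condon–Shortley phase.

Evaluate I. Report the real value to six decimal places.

Checks pass: Σm=0; 14 even; l₃=5∈[3,9].
(2·6+1)(2·3+1)(2·5+1) = 1001
Δ: 4! 8! 2! / 15! → 1/675675
sum: t=1:−1/8640 t=2:+1/2304 t=3:−1/8640 = 7/34560
3j²(6 3 5; 0 0 0) = Δ·Π!·Σ² = 7/429  (sign -1)
sum: t=1:−1/17280 t=2:+1/20160 t=3:−1/483840 = -1/96768
3j²(6 3 5; 3 0 -3) = Δ·Π!·Σ² = 1/1001  (sign -1)
combine: 4πI² = 1001·7/429·1/1001 = 7/429
take √, sign +1: I = 0.03603425

0.036034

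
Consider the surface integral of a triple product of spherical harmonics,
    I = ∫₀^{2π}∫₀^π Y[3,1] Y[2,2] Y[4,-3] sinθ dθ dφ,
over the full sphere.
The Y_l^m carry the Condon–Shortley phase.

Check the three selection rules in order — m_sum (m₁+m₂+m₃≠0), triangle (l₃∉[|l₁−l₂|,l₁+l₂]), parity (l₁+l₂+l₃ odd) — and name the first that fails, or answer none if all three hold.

parity

azimuthal sum: 1 + 2 − 3 = 0  ✓
1 ≤ 4 ≤ 5 (triangle on l)  ✓
L = 3 + 2 + 4 = 9 (odd)  ✗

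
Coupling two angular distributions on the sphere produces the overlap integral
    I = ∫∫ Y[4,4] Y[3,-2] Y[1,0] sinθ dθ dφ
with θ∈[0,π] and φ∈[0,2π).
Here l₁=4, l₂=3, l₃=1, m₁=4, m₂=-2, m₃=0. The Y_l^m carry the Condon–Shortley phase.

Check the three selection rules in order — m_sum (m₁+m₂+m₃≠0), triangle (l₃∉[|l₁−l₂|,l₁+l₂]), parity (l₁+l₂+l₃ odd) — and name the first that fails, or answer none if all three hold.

m₁+m₂+m₃ = 4 − 2 + 0 = 2  ✗
triangle: |4−3|=1 ≤ l₃=1 ≤ 4+3=7
parity: l₁+l₂+l₃ = 8 is even

m_sum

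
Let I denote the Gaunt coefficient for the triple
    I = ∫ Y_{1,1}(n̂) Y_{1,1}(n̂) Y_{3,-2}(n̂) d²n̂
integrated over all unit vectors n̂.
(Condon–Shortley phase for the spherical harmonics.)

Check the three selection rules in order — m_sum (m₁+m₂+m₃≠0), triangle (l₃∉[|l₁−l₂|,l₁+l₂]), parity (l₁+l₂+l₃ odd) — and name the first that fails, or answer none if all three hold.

triangle

m₁+m₂+m₃ = 1 + 1 − 2 = 0  ✓
triangle: |1−1|=0 ≤ l₃=3 ≤ 1+1=2  ✗
parity: l₁+l₂+l₃ = 5 is odd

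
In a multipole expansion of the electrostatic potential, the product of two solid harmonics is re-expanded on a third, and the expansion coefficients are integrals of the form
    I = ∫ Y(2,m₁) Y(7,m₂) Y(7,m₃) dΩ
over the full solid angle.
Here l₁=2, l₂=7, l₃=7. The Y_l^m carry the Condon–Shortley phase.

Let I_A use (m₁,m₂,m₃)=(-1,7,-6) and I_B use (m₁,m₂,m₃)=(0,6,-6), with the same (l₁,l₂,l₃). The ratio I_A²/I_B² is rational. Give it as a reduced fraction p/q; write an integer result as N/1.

Same 2,7,7: normalisation and zero-m 3j drop out of the ratio.
A: Δ: 2! 2! 12! / 17! → 1/185640; sum: t=2:+1/958003200 = 1/958003200; 3j²(2 7 7; -1 7 -6) = Δ·Π!·Σ² = 13/680  (sign -1)
B: Δ: 2! 2! 12! / 17! → 1/185640; sum: t=1:−1/479001600 t=2:+1/159667200 = 1/239500800; 3j²(2 7 7; 0 6 -6) = Δ·Π!·Σ² = 26/1785  (sign -1)
I_A²/I_B² = (13/680)/(26/1785) = 21/16

21/16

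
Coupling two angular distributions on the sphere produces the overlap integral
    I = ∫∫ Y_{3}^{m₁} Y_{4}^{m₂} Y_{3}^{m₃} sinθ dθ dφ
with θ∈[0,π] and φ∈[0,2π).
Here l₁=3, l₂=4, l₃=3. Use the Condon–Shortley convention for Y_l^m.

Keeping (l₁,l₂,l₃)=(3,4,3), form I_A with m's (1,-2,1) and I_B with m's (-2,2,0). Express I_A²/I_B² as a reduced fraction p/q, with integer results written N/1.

40/3

l's match ⇒ only the (l;m) 3-j factors differ between A and B.
A: triangle coeff Δ(3,4,3) = 1/34650; Σ_t [0,2]: t=0:+1/192 t=1:−1/36 t=2:+1/192 = -5/288; (3j)²=20/693 [(3 4 3; 1 -2 1)], sign=-1
B: triangle coeff Δ(3,4,3) = 1/34650; Σ_t [3,4]: t=3:−1/72 t=4:+1/96 = -1/288; (3j)²=1/462 [(3 4 3; -2 2 0)], sign=+1
I_A²/I_B² = (20/693)/(1/462) = 40/3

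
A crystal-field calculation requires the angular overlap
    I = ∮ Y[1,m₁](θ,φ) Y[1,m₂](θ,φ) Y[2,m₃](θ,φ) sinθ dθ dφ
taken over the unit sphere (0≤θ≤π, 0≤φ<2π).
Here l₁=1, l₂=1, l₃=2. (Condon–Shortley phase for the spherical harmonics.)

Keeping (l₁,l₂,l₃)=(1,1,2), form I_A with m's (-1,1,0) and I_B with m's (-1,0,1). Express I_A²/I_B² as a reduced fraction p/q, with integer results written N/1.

Shared (l₁,l₂,l₃)=(1,1,2): N and (l;000)² cancel in I_A²/I_B².
A: Δ = 0!·2!·2!/5! = 1/30; Racah Σ t=0..0: t=0:+1/4 = 1/4; ⇒ 3j(1 1 2; -1 1 0)² = 1/30, sgn +1
B: Δ = 0!·2!·2!/5! = 1/30; Racah Σ t=0..0: t=0:+1/2 = 1/2; ⇒ 3j(1 1 2; -1 0 1)² = 1/10, sgn -1
I_A²/I_B² = (1/30)/(1/10) = 1/3

1/3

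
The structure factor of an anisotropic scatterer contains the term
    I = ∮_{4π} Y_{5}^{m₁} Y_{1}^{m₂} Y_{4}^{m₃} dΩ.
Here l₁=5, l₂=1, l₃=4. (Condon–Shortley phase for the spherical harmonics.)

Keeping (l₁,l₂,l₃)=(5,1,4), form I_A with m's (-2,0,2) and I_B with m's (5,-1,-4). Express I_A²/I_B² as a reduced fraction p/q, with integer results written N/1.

l's match ⇒ only the (l;m) 3-j factors differ between A and B.
A: triangle coeff Δ(5,1,4) = 1/495; Σ_t [1,1]: t=1:−1/1440 = -1/1440; (3j)²=7/165 [(5 1 4; -2 0 2)], sign=-1
B: triangle coeff Δ(5,1,4) = 1/495; Σ_t [0,0]: t=0:+1/80640 = 1/80640; (3j)²=1/11 [(5 1 4; 5 -1 -4)], sign=+1
I_A²/I_B² = (7/165)/(1/11) = 7/15

7/15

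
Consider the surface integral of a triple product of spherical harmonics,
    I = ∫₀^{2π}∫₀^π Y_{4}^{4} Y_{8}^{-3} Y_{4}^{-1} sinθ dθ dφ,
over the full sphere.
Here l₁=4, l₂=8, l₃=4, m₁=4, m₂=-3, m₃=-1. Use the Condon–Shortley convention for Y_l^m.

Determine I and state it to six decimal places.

Rules hold: Σm=0, L=16 even, 4≤4≤12.
N = 9·17·9 = 1377
Δ = 8!·0!·8!/17! = 1/218790
Racah Σ t=4..4: t=4:+1/331776 = 1/331776
⇒ 3j(4 8 4; 0 0 0)² = 490/21879, sgn +1
Racah Σ t=0..0: t=0:+1/29030400 = 1/29030400
⇒ 3j(4 8 4; 4 -3 -1)² = 1/1326, sgn -1
4πI² = N·(3j₀)²·(3jₘ)² = 735/31603
I = -1·√(0.0232573/4π) = -0.04302041

-0.043020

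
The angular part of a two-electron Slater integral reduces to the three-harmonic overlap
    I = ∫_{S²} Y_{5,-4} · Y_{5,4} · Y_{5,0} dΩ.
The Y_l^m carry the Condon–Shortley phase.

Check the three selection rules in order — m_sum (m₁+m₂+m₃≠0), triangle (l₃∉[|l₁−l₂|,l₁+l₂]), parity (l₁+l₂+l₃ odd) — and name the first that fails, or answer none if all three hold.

Σmᵢ = 0  ✓
l₃∈[|l₁−l₂|,l₁+l₂]=[0,10], have l₃=5  ✓
Σlᵢ = 15 ⇒ odd  ✗

parity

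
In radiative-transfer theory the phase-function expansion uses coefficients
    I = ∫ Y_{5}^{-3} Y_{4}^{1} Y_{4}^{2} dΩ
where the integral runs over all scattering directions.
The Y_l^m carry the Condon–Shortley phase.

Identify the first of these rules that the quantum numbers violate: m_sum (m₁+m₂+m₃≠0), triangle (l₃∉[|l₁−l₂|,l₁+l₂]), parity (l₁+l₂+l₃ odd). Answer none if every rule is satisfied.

parity

azimuthal sum: -3 + 1 + 2 = 0  ✓
1 ≤ 4 ≤ 9 (triangle on l)  ✓
L = 5 + 4 + 4 = 13 (odd)  ✗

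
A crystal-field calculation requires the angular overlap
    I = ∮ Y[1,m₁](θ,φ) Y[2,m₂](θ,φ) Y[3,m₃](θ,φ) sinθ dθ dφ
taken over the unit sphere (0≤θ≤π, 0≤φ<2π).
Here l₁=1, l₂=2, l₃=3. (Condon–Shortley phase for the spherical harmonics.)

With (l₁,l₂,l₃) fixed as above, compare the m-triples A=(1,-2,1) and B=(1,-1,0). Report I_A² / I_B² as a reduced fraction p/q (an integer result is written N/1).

1/3

l's match ⇒ only the (l;m) 3-j factors differ between A and B.
A: triangle coeff Δ(1,2,3) = 1/105; Σ_t [0,0]: t=0:+1/48 = 1/48; (3j)²=1/105 [(1 2 3; 1 -2 1)], sign=+1
B: triangle coeff Δ(1,2,3) = 1/105; Σ_t [0,0]: t=0:+1/12 = 1/12; (3j)²=1/35 [(1 2 3; 1 -1 0)], sign=-1
I_A²/I_B² = (1/105)/(1/35) = 1/3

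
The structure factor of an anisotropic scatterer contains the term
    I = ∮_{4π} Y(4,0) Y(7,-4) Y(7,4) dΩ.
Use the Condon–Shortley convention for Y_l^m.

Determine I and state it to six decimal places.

m-sum 0 ✓  L=18 even ✓  3≤7≤11 ✓
Π(2lᵢ+1) = 9×15×15 = 2025
triangle coeff Δ(4,7,7) = 1/58198140
Σ_t [0,4]: t=0:+1/17418240 t=1:−1/622080 t=2:+1/230400 t=3:−1/622080 t=4:+1/17418240 = 1/806400
(3j)²=2268/230945 [(4 7 7; 0 0 0)], sign=-1
Σ_t [0,3]: t=0:+1/17418240 t=1:−1/2903040 t=2:+1/5806080 t=3:−1/130636800 = -1/8164800
(3j)²=11264/1322685 [(4 7 7; 0 -4 4)], sign=+1
⇒ 4πI² = 2985984/17631601
I = (-1)√(2985984/17631601/(4π)) = -0.11608950

-0.116089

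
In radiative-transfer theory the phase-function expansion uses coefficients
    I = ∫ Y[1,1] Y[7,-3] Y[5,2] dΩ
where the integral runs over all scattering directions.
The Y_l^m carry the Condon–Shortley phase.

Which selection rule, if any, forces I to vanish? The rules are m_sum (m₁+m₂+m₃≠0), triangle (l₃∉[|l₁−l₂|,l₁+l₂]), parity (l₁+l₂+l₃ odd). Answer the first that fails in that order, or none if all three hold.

triangle

Σmᵢ = 0  ✓
l₃∈[|l₁−l₂|,l₁+l₂]=[6,8], have l₃=5  ✗
Σlᵢ = 13 ⇒ odd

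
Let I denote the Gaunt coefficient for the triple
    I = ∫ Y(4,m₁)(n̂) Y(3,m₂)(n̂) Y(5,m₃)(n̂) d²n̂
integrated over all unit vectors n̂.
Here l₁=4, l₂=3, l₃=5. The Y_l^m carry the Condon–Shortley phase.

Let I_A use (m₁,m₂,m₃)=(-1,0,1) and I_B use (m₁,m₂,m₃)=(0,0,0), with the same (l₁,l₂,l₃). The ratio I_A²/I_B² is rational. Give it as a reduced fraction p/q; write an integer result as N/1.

l's match ⇒ only the (l;m) 3-j factors differ between A and B.
A: triangle coeff Δ(4,3,5) = 1/180180; Σ_t [0,2]: t=0:+1/1440 t=1:−1/192 t=2:+1/432 = -19/8640; (3j)²=361/30030 [(4 3 5; -1 0 1)], sign=-1
B: triangle coeff Δ(4,3,5) = 1/180180; Σ_t [0,2]: t=0:+1/576 t=1:−1/144 t=2:+1/576 = -1/288; (3j)²=20/1001 [(4 3 5; 0 0 0)], sign=+1
I_A²/I_B² = (361/30030)/(20/1001) = 361/600

361/600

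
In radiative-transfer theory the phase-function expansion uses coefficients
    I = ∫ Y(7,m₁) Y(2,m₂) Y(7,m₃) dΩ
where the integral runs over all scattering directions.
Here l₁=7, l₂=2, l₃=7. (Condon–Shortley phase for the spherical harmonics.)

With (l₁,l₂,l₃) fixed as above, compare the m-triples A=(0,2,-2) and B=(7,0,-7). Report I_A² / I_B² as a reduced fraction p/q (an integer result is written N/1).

l's match ⇒ only the (l;m) 3-j factors differ between A and B.
A: triangle coeff Δ(7,2,7) = 1/185640; Σ_t [2,2]: t=2:+1/2419200 = 1/2419200; (3j)²=27/1105 [(7 2 7; 0 2 -2)], sign=-1
B: triangle coeff Δ(7,2,7) = 1/185640; Σ_t [0,0]: t=0:+1/1916006400 = 1/1916006400; (3j)²=91/2040 [(7 2 7; 7 0 -7)], sign=+1
I_A²/I_B² = (27/1105)/(91/2040) = 648/1183

648/1183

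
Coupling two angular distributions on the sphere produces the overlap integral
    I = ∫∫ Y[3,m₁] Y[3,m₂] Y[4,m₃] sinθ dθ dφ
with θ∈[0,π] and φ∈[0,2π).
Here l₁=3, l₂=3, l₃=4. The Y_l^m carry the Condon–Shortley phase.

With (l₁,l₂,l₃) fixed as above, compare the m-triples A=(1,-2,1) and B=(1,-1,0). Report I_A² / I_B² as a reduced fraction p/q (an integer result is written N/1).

Shared (l₁,l₂,l₃)=(3,3,4): N and (l;000)² cancel in I_A²/I_B².
A: Δ = 2!·4!·4!/11! = 1/34650; Racah Σ t=0..1: t=0:+1/48 t=1:−1/144 = 1/72; ⇒ 3j(3 3 4; 1 -2 1)² = 16/693, sgn -1
B: Δ = 2!·4!·4!/11! = 1/34650; Racah Σ t=0..2: t=0:+1/32 t=1:−1/36 t=2:+1/1152 = 5/1152; ⇒ 3j(3 3 4; 1 -1 0)² = 1/1386, sgn +1
I_A²/I_B² = (16/693)/(1/1386) = 32/1

32/1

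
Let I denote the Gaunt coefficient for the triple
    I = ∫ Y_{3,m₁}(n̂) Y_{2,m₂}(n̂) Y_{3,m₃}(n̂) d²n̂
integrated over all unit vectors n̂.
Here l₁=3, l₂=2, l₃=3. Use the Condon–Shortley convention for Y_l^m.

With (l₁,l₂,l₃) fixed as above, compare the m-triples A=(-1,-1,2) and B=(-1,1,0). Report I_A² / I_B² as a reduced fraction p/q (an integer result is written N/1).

15/2

Same 3,2,3: normalisation and zero-m 3j drop out of the ratio.
A: Δ: 2! 4! 2! / 9! → 1/3780; sum: t=0:+1/48 t=1:−1/12 = -1/16; 3j²(3 2 3; -1 -1 2) = Δ·Π!·Σ² = 1/28  (sign +1)
B: Δ: 2! 4! 2! / 9! → 1/3780; sum: t=1:−1/12 t=2:+1/8 = 1/24; 3j²(3 2 3; -1 1 0) = Δ·Π!·Σ² = 1/210  (sign -1)
I_A²/I_B² = (1/28)/(1/210) = 15/2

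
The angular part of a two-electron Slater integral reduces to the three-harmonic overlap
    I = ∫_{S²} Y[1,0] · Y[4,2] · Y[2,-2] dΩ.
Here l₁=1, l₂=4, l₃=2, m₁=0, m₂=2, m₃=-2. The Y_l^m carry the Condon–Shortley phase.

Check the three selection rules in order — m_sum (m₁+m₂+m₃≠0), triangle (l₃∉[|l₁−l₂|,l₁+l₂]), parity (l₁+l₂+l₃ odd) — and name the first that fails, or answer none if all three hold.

triangle

Σmᵢ = 0  ✓
l₃∈[|l₁−l₂|,l₁+l₂]=[3,5], have l₃=2  ✗
Σlᵢ = 7 ⇒ odd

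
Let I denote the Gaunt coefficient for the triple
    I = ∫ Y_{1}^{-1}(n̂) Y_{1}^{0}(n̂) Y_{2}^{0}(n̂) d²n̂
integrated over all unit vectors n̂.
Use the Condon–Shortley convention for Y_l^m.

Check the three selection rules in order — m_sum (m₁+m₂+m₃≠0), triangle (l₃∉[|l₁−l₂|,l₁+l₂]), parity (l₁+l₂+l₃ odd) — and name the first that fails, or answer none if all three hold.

Σmᵢ = -1  ✗
l₃∈[|l₁−l₂|,l₁+l₂]=[0,2], have l₃=2
Σlᵢ = 4 ⇒ even

m_sum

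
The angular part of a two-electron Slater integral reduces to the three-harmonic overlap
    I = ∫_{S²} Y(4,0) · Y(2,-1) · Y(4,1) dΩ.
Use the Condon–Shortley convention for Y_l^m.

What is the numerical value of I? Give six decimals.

-0.044869

Checks pass: Σm=0; 10 even; l₃=4∈[2,6].
(2·4+1)(2·2+1)(2·4+1) = 405
Δ: 2! 6! 2! / 11! → 1/13860
sum: t=0:+1/192 t=1:−1/36 t=2:+1/192 = -5/288
3j²(4 2 4; 0 0 0) = Δ·Π!·Σ² = 20/693  (sign -1)
sum: t=0:+1/96 t=1:−1/72 = -1/288
3j²(4 2 4; 0 -1 1) = Δ·Π!·Σ² = 1/462  (sign +1)
combine: 4πI² = 405·20/693·1/462 = 150/5929
take √, sign -1: I = -0.04486937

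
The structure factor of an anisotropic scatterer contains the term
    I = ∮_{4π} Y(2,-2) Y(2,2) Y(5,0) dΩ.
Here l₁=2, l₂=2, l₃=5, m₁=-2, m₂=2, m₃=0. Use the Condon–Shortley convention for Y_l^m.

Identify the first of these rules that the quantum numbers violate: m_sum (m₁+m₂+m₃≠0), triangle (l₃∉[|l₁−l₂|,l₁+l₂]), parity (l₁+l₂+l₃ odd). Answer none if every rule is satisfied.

azimuthal sum: -2 + 2 + 0 = 0  ✓
0 ≤ 5 ≤ 4 (triangle on l)  ✗
L = 2 + 2 + 5 = 9 (odd)

triangle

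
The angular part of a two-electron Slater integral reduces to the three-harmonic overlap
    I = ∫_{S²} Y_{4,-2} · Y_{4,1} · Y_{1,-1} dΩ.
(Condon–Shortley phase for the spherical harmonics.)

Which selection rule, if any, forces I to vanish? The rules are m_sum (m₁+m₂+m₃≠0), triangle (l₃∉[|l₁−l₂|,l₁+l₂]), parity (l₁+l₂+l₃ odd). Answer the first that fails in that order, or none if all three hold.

Σmᵢ = -2  ✗
l₃∈[|l₁−l₂|,l₁+l₂]=[0,8], have l₃=1
Σlᵢ = 9 ⇒ odd

m_sum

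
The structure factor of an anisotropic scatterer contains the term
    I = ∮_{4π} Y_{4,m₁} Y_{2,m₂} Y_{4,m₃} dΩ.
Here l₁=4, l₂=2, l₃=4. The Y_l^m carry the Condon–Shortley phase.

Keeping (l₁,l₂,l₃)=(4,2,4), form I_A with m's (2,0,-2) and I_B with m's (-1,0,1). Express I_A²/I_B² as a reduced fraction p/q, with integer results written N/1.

64/289

Shared (l₁,l₂,l₃)=(4,2,4): N and (l;000)² cancel in I_A²/I_B².
A: Δ = 2!·6!·2!/11! = 1/13860; Racah Σ t=0..2: t=0:+1/192 t=1:−1/120 t=2:+1/2880 = -1/360; ⇒ 3j(4 2 4; 2 0 -2)² = 16/3465, sgn -1
B: Δ = 2!·6!·2!/11! = 1/13860; Racah Σ t=0..2: t=0:+1/480 t=1:−1/48 t=2:+1/144 = -17/1440; ⇒ 3j(4 2 4; -1 0 1)² = 289/13860, sgn +1
I_A²/I_B² = (16/3465)/(289/13860) = 64/289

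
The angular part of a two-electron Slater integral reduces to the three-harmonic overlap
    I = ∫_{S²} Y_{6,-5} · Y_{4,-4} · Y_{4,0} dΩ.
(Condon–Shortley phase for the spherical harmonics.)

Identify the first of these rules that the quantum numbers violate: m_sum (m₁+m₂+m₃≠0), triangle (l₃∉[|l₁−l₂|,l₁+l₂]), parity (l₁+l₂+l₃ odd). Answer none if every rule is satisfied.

m_sum

azimuthal sum: -5 − 4 + 0 = -9  ✗
2 ≤ 4 ≤ 10 (triangle on l)
L = 6 + 4 + 4 = 14 (even)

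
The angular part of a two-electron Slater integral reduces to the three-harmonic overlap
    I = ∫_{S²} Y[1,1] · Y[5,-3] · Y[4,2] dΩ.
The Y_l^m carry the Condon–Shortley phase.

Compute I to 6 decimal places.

Checks pass: Σm=0; 10 even; l₃=4∈[4,6].
(2·1+1)(2·5+1)(2·4+1) = 297
Δ: 2! 0! 8! / 11! → 1/495
sum: t=1:−1/576 = -1/576
3j²(1 5 4; 0 0 0) = Δ·Π!·Σ² = 5/99  (sign -1)
sum: t=0:+1/2880 = 1/2880
3j²(1 5 4; 1 -3 2) = Δ·Π!·Σ² = 28/495  (sign +1)
combine: 4πI² = 297·5/99·28/495 = 28/33
take √, sign -1: I = -0.25984664

-0.259847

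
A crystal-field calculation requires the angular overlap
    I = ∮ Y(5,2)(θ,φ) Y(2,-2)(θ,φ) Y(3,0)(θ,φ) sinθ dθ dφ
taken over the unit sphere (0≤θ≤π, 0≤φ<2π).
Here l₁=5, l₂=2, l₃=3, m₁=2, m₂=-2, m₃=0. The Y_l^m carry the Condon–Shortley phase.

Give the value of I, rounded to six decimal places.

0.141758

Rules hold: Σm=0, L=10 even, 3≤3≤7.
N = 11·5·7 = 385
Δ = 4!·6!·0!/11! = 1/2310
Racah Σ t=2..2: t=2:+1/144 = 1/144
⇒ 3j(5 2 3; 0 0 0)² = 10/231, sgn -1
Racah Σ t=0..0: t=0:+1/864 = 1/864
⇒ 3j(5 2 3; 2 -2 0)² = 1/66, sgn -1
4πI² = N·(3j₀)²·(3jₘ)² = 25/99
I = +1·√(0.252525/4π) = 0.14175797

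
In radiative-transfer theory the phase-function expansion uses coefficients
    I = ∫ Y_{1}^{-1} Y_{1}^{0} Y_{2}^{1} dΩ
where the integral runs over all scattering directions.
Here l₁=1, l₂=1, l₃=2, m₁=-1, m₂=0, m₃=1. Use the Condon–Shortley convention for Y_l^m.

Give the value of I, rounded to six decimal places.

Checks pass: Σm=0; 4 even; l₃=2∈[0,2].
(2·1+1)(2·1+1)(2·2+1) = 45
Δ: 0! 2! 2! / 5! → 1/30
sum: t=0:+1/1 = 1/1
3j²(1 1 2; 0 0 0) = Δ·Π!·Σ² = 2/15  (sign +1)
sum: t=0:+1/2 = 1/2
3j²(1 1 2; -1 0 1) = Δ·Π!·Σ² = 1/10  (sign -1)
combine: 4πI² = 45·2/15·1/10 = 3/5
take √, sign -1: I = -0.21850969

-0.218510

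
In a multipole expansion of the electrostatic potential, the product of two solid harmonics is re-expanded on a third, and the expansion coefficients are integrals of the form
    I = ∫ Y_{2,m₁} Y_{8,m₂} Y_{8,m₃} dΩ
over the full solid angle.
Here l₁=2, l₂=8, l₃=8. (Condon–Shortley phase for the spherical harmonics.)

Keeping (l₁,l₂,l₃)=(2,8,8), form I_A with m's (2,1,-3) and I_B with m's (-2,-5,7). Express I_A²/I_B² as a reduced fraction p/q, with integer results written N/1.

11/3

Same 2,8,8: normalisation and zero-m 3j drop out of the ratio.
A: Δ: 2! 2! 14! / 19! → 1/348840; sum: t=0:+1/174182400 = 1/174182400; 3j²(2 8 8; 2 1 -3) = Δ·Π!·Σ² = 77/3876  (sign -1)
B: Δ: 2! 2! 14! / 19! → 1/348840; sum: t=2:+1/24908083200 = 1/24908083200; 3j²(2 8 8; -2 -5 7) = Δ·Π!·Σ² = 7/1292  (sign -1)
I_A²/I_B² = (77/3876)/(7/1292) = 11/3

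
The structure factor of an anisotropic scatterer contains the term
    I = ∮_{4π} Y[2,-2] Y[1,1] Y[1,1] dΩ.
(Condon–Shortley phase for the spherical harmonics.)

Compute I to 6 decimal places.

Checks pass: Σm=0; 4 even; l₃=1∈[1,3].
(2·2+1)(2·1+1)(2·1+1) = 45
Δ: 2! 2! 0! / 5! → 1/30
sum: t=1:−1/1 = -1/1
3j²(2 1 1; 0 0 0) = Δ·Π!·Σ² = 2/15  (sign +1)
sum: t=2:+1/4 = 1/4
3j²(2 1 1; -2 1 1) = Δ·Π!·Σ² = 1/5  (sign +1)
combine: 4πI² = 45·2/15·1/5 = 6/5
take √, sign +1: I = 0.30901936

0.309019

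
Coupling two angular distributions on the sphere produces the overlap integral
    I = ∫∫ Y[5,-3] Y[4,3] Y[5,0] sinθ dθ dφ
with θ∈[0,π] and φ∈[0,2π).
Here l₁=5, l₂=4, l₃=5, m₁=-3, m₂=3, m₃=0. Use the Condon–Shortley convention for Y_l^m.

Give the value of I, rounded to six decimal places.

0.130198

Rules hold: Σm=0, L=14 even, 1≤5≤9.
N = 11·9·11 = 1089
Δ = 4!·6!·4!/15! = 1/3153150
Racah Σ t=0..4: t=0:+1/69120 t=1:−1/1728 t=2:+1/576 t=3:−1/1728 t=4:+1/69120 = 7/11520
⇒ 3j(5 4 5; 0 0 0)² = 2/143, sgn -1
Racah Σ t=3..4: t=3:−1/17280 t=4:+1/6912 = 1/11520
⇒ 3j(5 4 5; -3 3 0)² = 2/143, sgn -1
4πI² = N·(3j₀)²·(3jₘ)² = 36/169
I = +1·√(0.213018/4π) = 0.13019760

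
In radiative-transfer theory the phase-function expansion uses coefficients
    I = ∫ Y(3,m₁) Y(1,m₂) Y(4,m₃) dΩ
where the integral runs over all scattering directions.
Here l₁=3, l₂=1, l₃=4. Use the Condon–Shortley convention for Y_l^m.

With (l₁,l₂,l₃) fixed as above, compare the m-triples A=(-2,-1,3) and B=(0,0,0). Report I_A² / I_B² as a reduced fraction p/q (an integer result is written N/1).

21/16

l's match ⇒ only the (l;m) 3-j factors differ between A and B.
A: triangle coeff Δ(3,1,4) = 1/252; Σ_t [0,0]: t=0:+1/240 = 1/240; (3j)²=1/12 [(3 1 4; -2 -1 3)], sign=-1
B: triangle coeff Δ(3,1,4) = 1/252; Σ_t [0,0]: t=0:+1/36 = 1/36; (3j)²=4/63 [(3 1 4; 0 0 0)], sign=+1
I_A²/I_B² = (1/12)/(4/63) = 21/16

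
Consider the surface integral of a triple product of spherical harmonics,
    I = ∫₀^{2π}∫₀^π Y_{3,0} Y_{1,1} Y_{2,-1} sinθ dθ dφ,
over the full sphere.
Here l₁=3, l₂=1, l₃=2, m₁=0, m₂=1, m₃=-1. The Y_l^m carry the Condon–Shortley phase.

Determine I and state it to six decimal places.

0.143048

m-sum 0 ✓  L=6 even ✓  2≤2≤4 ✓
Π(2lᵢ+1) = 7×3×5 = 105
triangle coeff Δ(3,1,2) = 1/105
Σ_t [1,1]: t=1:−1/4 = -1/4
(3j)²=3/35 [(3 1 2; 0 0 0)], sign=-1
Σ_t [2,2]: t=2:+1/12 = 1/12
(3j)²=1/35 [(3 1 2; 0 1 -1)], sign=-1
⇒ 4πI² = 9/35
I = (+1)√(9/35/(4π)) = 0.14304817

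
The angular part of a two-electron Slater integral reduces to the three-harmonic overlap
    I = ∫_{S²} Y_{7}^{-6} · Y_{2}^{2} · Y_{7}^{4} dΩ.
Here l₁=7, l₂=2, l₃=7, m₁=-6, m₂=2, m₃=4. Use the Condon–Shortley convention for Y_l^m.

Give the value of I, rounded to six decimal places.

-0.106948

Rules hold: Σm=0, L=16 even, 5≤7≤9.
N = 15·5·15 = 1125
Δ = 2!·12!·2!/17! = 1/185640
Racah Σ t=0..2: t=0:+1/2419200 t=1:−1/518400 t=2:+1/2419200 = -1/907200
⇒ 3j(7 2 7; 0 0 0)² = 56/3315, sgn +1
Racah Σ t=2..2: t=2:+1/159667200 = 1/159667200
⇒ 3j(7 2 7; -6 2 4)² = 9/1190, sgn -1
4πI² = N·(3j₀)²·(3jₘ)² = 540/3757
I = -1·√(0.143732/4π) = -0.10694768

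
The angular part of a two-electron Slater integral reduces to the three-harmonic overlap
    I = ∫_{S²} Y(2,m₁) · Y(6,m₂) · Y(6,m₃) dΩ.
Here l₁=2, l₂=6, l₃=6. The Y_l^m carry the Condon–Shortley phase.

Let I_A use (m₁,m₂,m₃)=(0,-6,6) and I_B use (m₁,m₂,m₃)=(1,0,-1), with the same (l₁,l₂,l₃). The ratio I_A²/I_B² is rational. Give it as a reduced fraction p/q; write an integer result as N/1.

Same 2,6,6: normalisation and zero-m 3j drop out of the ratio.
A: Δ: 2! 2! 10! / 15! → 1/90090; sum: t=0:+1/14515200 = 1/14515200; 3j²(2 6 6; 0 -6 6) = Δ·Π!·Σ² = 22/455  (sign +1)
B: Δ: 2! 2! 10! / 15! → 1/90090; sum: t=0:+1/34560 t=1:−1/28800 = -1/172800; 3j²(2 6 6; 1 0 -1) = Δ·Π!·Σ² = 1/1430  (sign +1)
I_A²/I_B² = (22/455)/(1/1430) = 484/7

484/7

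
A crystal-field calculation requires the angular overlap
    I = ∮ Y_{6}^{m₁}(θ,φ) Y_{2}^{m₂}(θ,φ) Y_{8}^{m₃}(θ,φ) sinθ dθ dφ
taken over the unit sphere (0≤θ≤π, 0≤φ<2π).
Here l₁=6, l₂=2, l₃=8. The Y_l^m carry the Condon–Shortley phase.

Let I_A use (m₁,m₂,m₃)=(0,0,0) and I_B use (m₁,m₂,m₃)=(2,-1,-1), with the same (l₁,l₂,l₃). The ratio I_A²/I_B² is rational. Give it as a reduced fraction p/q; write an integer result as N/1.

112/45

Shared (l₁,l₂,l₃)=(6,2,8): N and (l;000)² cancel in I_A²/I_B².
A: Δ = 0!·12!·4!/17! = 1/30940; Racah Σ t=0..0: t=0:+1/2073600 = 1/2073600; ⇒ 3j(6 2 8; 0 0 0)² = 28/1105, sgn +1
B: Δ = 0!·12!·4!/17! = 1/30940; Racah Σ t=0..0: t=0:+1/5806080 = 1/5806080; ⇒ 3j(6 2 8; 2 -1 -1)² = 9/884, sgn -1
I_A²/I_B² = (28/1105)/(9/884) = 112/45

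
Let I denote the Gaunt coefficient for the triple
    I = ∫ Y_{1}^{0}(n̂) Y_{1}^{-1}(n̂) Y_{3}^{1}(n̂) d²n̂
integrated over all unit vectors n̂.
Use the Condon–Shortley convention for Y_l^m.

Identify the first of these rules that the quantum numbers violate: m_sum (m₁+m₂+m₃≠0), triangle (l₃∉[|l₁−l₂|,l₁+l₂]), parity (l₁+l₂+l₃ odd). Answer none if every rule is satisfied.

triangle

Σmᵢ = 0  ✓
l₃∈[|l₁−l₂|,l₁+l₂]=[0,2], have l₃=3  ✗
Σlᵢ = 5 ⇒ odd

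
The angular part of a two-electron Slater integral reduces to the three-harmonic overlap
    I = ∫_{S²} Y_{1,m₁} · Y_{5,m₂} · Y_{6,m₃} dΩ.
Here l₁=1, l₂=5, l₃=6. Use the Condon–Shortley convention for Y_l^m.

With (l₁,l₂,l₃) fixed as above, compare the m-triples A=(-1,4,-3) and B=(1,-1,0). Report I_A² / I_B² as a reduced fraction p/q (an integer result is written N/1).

l's match ⇒ only the (l;m) 3-j factors differ between A and B.
A: triangle coeff Δ(1,5,6) = 1/858; Σ_t [0,0]: t=0:+1/725760 = 1/725760; (3j)²=1/286 [(1 5 6; -1 4 -3)], sign=-1
B: triangle coeff Δ(1,5,6) = 1/858; Σ_t [0,0]: t=0:+1/34560 = 1/34560; (3j)²=5/286 [(1 5 6; 1 -1 0)], sign=+1
I_A²/I_B² = (1/286)/(5/286) = 1/5

1/5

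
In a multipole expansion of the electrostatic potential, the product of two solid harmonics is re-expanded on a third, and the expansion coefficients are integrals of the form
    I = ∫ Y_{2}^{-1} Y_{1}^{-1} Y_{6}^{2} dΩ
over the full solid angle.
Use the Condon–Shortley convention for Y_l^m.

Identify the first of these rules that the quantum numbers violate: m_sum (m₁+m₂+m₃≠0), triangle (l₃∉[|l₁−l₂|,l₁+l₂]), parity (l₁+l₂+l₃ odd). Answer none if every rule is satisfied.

triangle

azimuthal sum: -1 − 1 + 2 = 0  ✓
1 ≤ 6 ≤ 3 (triangle on l)  ✗
L = 2 + 1 + 6 = 9 (odd)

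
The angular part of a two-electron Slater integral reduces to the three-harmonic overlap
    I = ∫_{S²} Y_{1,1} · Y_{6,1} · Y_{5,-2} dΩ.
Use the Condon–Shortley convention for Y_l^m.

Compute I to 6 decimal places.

-0.129207

Checks pass: Σm=0; 12 even; l₃=5∈[5,7].
(2·1+1)(2·6+1)(2·5+1) = 429
Δ: 2! 0! 10! / 13! → 1/858
sum: t=1:−1/14400 = -1/14400
3j²(1 6 5; 0 0 0) = Δ·Π!·Σ² = 6/143  (sign +1)
sum: t=0:+1/60480 = 1/60480
3j²(1 6 5; 1 1 -2) = Δ·Π!·Σ² = 5/429  (sign -1)
combine: 4πI² = 429·6/143·5/429 = 30/143
take √, sign -1: I = -0.12920749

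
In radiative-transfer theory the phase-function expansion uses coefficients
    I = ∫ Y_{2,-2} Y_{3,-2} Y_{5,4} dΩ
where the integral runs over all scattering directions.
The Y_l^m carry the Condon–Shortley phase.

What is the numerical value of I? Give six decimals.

0.268967

m-sum 0 ✓  L=10 even ✓  1≤5≤5 ✓
Π(2lᵢ+1) = 5×7×11 = 385
triangle coeff Δ(2,3,5) = 1/2310
Σ_t [0,0]: t=0:+1/144 = 1/144
(3j)²=10/231 [(2 3 5; 0 0 0)], sign=-1
Σ_t [0,0]: t=0:+1/2880 = 1/2880
(3j)²=3/55 [(2 3 5; -2 -2 4)], sign=-1
⇒ 4πI² = 10/11
I = (+1)√(10/11/(4π)) = 0.26896683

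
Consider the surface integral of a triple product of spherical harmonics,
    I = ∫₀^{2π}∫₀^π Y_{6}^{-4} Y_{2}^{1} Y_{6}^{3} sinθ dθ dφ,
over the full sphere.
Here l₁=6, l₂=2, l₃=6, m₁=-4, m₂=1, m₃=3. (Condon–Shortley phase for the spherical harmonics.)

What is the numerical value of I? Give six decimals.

Rules hold: Σm=0, L=14 even, 4≤6≤8.
N = 13·5·13 = 845
Δ = 2!·10!·2!/15! = 1/90090
Racah Σ t=0..2: t=0:+1/69120 t=1:−1/14400 t=2:+1/69120 = -7/172800
⇒ 3j(6 2 6; 0 0 0)² = 14/715, sgn -1
Racah Σ t=1..2: t=1:−1/725760 t=2:+1/161280 = 1/207360
⇒ 3j(6 2 6; -4 1 3)² = 7/286, sgn -1
4πI² = N·(3j₀)²·(3jₘ)² = 49/121
I = +1·√(0.404959/4π) = 0.17951487

0.179515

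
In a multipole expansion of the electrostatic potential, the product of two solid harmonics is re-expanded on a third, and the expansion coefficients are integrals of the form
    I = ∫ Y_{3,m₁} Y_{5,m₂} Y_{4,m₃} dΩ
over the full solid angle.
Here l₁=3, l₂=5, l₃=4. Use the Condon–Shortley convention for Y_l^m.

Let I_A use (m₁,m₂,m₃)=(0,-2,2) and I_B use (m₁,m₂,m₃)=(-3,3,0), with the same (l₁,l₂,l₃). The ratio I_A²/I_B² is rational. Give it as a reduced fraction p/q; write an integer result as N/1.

1/75

Shared (l₁,l₂,l₃)=(3,5,4): N and (l;000)² cancel in I_A²/I_B².
A: Δ = 4!·2!·6!/13! = 1/180180; Racah Σ t=1..3: t=1:−1/576 t=2:+1/480 t=3:−1/8640 = 1/4320; ⇒ 3j(3 5 4; 0 -2 2)² = 1/2145, sgn +1
B: Δ = 4!·2!·6!/13! = 1/180180; Racah Σ t=4..4: t=4:+1/2304 = 1/2304; ⇒ 3j(3 5 4; -3 3 0)² = 5/143, sgn +1
I_A²/I_B² = (1/2145)/(5/143) = 1/75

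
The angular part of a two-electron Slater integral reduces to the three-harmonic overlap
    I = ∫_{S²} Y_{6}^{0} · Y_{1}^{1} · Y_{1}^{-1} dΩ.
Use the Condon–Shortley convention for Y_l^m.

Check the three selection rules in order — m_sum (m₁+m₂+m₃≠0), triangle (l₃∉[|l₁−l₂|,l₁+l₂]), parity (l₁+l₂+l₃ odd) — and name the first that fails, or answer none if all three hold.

Σmᵢ = 0  ✓
l₃∈[|l₁−l₂|,l₁+l₂]=[5,7], have l₃=1  ✗
Σlᵢ = 8 ⇒ even

triangle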